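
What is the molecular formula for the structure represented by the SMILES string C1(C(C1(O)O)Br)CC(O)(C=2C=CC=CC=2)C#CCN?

Heavy atoms from the SMILES: 1 Br, 14 C, 1 N, 3 O.
Implicit hydrogens by atom environment:
  5 × C (aromatic): 1 H each → 5
  4 × C: no H
  3 × O: 1 H each → 3
  2 × C: 2 H each → 4
  2 × C: 1 H each → 2
  1 × Br: no H
  1 × C (aromatic): no H
  1 × N: 2 H
  Total hydrogens = 16.
Molecular formula: C14H16BrNO3

C14H16BrNO3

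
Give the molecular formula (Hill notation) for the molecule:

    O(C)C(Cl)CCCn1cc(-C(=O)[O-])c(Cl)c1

C10H12Cl2NO3-

Heavy atoms from the SMILES: 10 C, 2 Cl, 1 N, 3 O.
Implicit hydrogens by atom environment:
  3 × C: 2 H each → 6
  2 × C (aromatic): 1 H each → 2
  2 × C (aromatic): no H
  2 × Cl: no H
  2 × O: no H
  1 × C: 3 H
  1 × C: 1 H
  1 × C: no H
  1 × N (aromatic): no H
  1 × O (charge -1): no H
  Total hydrogens = 12.
Net charge -1.
Molecular formula: C10H12Cl2NO3-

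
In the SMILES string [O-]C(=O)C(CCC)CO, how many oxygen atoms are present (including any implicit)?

3

The symbol for oxygen appears 3 times in the SMILES.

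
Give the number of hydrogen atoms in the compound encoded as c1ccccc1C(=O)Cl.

5

Hydrogens are implicit in SMILES; fill each atom to its normal valence:
  5 × C (aromatic): 1 H each → 5
  1 × C (aromatic): no H
  1 × C: no H
  1 × Cl: no H
  1 × O: no H
  Total hydrogens = 5.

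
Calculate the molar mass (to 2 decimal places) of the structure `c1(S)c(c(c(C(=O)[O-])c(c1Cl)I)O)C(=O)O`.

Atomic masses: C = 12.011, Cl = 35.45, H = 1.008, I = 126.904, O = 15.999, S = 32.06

Molecular formula: C8H3ClIO5S-.
M = 8×12.011 + 1×35.45 + 3×1.008 + 1×126.904 + 5×15.999 + 1×32.06 = 373.52 g/mol.

373.52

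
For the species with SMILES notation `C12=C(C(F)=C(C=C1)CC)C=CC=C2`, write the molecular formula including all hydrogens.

C12H11F

Heavy atoms from the SMILES: 12 C, 1 F.
Implicit hydrogens by atom environment:
  6 × C (aromatic): 1 H each → 6
  4 × C (aromatic): no H
  1 × C: 3 H
  1 × C: 2 H
  1 × F: no H
  Total hydrogens = 11.
Molecular formula: C12H11F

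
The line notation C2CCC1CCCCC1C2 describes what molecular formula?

C10H18

Heavy atoms from the SMILES: 10 C.
Implicit hydrogens by atom environment:
  8 × C: 2 H each → 16
  2 × C: 1 H each → 2
  Total hydrogens = 18.
Molecular formula: C10H18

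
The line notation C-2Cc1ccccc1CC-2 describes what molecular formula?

C10H12

Heavy atoms from the SMILES: 10 C.
Implicit hydrogens by atom environment:
  4 × C: 2 H each → 8
  4 × C (aromatic): 1 H each → 4
  2 × C (aromatic): no H
  Total hydrogens = 12.
Molecular formula: C10H12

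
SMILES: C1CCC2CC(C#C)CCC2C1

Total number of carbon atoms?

The symbol for carbon appears 12 times in the SMILES.

12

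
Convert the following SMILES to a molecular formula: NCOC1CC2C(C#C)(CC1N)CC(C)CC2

Heavy atoms from the SMILES: 14 C, 2 N, 1 O.
Implicit hydrogens by atom environment:
  6 × C: 2 H each → 12
  5 × C: 1 H each → 5
  2 × C: no H
  2 × N: 2 H each → 4
  1 × C: 3 H
  1 × O: no H
  Total hydrogens = 24.
Molecular formula: C14H24N2O

C14H24N2O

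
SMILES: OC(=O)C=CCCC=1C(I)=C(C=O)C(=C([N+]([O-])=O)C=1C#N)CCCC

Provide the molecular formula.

Heavy atoms from the SMILES: 17 C, 1 I, 2 N, 5 O.
Implicit hydrogens by atom environment:
  6 × C (aromatic): no H
  5 × C: 2 H each → 10
  3 × C: 1 H each → 3
  3 × O: no H
  2 × C: no H
  1 × C: 3 H
  1 × I: no H
  1 × N: no H
  1 × N (charge +1): no H
  1 × O: 1 H
  1 × O (charge -1): no H
  Total hydrogens = 17.
Molecular formula: C17H17IN2O5

C17H17IN2O5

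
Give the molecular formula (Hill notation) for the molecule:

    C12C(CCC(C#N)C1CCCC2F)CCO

Heavy atoms from the SMILES: 13 C, 1 F, 1 N, 1 O.
Implicit hydrogens by atom environment:
  7 × C: 2 H each → 14
  5 × C: 1 H each → 5
  1 × C: no H
  1 × F: no H
  1 × N: no H
  1 × O: 1 H
  Total hydrogens = 20.
Molecular formula: C13H20FNO

C13H20FNO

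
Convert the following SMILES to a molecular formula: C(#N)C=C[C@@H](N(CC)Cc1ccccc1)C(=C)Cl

Heavy atoms from the SMILES: 15 C, 1 Cl, 2 N.
Implicit hydrogens by atom environment:
  5 × C (aromatic): 1 H each → 5
  3 × C: 2 H each → 6
  3 × C: 1 H each → 3
  2 × C: no H
  2 × N: no H
  1 × C: 3 H
  1 × C (aromatic): no H
  1 × Cl: no H
  Total hydrogens = 17.
Molecular formula: C15H17ClN2

C15H17ClN2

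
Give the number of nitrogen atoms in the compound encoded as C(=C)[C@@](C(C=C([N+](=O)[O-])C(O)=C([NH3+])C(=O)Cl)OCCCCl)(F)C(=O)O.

2

The symbol for nitrogen appears 2 times in the SMILES.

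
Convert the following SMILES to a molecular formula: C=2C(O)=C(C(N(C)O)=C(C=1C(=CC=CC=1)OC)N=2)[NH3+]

Heavy atoms from the SMILES: 13 C, 3 N, 3 O.
Implicit hydrogens by atom environment:
  6 × C (aromatic): no H
  5 × C (aromatic): 1 H each → 5
  2 × C: 3 H each → 6
  2 × O: 1 H each → 2
  1 × N (charge +1): 3 H
  1 × N (aromatic): no H
  1 × N: no H
  1 × O: no H
  Total hydrogens = 16.
Net charge +1.
Molecular formula: C13H16N3O3+

C13H16N3O3+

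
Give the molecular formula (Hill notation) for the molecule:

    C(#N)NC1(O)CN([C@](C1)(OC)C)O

C7H13N3O3

Heavy atoms from the SMILES: 7 C, 3 N, 3 O.
Implicit hydrogens by atom environment:
  3 × C: no H
  2 × C: 3 H each → 6
  2 × C: 2 H each → 4
  2 × N: no H
  2 × O: 1 H each → 2
  1 × N: 1 H
  1 × O: no H
  Total hydrogens = 13.
Molecular formula: C7H13N3O3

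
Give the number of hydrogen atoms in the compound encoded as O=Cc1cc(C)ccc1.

Hydrogens are implicit in SMILES; fill each atom to its normal valence:
  4 × C (aromatic): 1 H each → 4
  2 × C (aromatic): no H
  1 × C: 3 H
  1 × C: 1 H
  1 × O: no H
  Total hydrogens = 8.

8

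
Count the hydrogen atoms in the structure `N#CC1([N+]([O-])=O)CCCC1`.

8

Hydrogens are implicit in SMILES; fill each atom to its normal valence:
  4 × C: 2 H each → 8
  2 × C: no H
  1 × N: no H
  1 × N (charge +1): no H
  1 × O: no H
  1 × O (charge -1): no H
  Total hydrogens = 8.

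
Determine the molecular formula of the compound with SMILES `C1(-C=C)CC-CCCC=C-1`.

Heavy atoms from the SMILES: 10 C.
Implicit hydrogens by atom environment:
  6 × C: 2 H each → 12
  4 × C: 1 H each → 4
  Total hydrogens = 16.
Molecular formula: C10H16

C10H16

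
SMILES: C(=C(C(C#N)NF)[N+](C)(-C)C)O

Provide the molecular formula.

C7H13FN3O+

Heavy atoms from the SMILES: 7 C, 1 F, 3 N, 1 O.
Implicit hydrogens by atom environment:
  3 × C: 3 H each → 9
  2 × C: 1 H each → 2
  2 × C: no H
  1 × F: no H
  1 × N: 1 H
  1 × N: no H
  1 × N (charge +1): no H
  1 × O: 1 H
  Total hydrogens = 13.
Net charge +1.
Molecular formula: C7H13FN3O+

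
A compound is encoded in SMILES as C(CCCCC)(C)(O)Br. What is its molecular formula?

C7H15BrO

Heavy atoms from the SMILES: 1 Br, 7 C, 1 O.
Implicit hydrogens by atom environment:
  4 × C: 2 H each → 8
  2 × C: 3 H each → 6
  1 × Br: no H
  1 × C: no H
  1 × O: 1 H
  Total hydrogens = 15.
Molecular formula: C7H15BrO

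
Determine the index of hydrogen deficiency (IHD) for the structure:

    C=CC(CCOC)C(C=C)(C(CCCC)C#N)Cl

4

Molecular formula from the SMILES: C15H24ClNO.
DoU = (2C + 2 + N − H − X)/2 = (2·15 + 2 + 1 − 24 − 1)/2 = 8/2 = 4.
(Structurally: 0 ring(s) + 4 π bond(s) = 4.)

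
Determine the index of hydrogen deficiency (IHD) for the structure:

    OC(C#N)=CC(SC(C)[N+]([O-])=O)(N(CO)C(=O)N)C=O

6

Molecular formula from the SMILES: C9H12N4O6S.
DoU = (2C + 2 + N − H − X)/2 = (2·9 + 2 + 4 − 12 − 0)/2 = 12/2 = 6.
(Structurally: 0 ring(s) + 6 π bond(s) = 6.)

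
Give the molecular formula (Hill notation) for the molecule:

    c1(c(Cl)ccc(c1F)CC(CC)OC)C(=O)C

C13H16ClFO2

Heavy atoms from the SMILES: 13 C, 1 Cl, 1 F, 2 O.
Implicit hydrogens by atom environment:
  4 × C (aromatic): no H
  3 × C: 3 H each → 9
  2 × C: 2 H each → 4
  2 × C (aromatic): 1 H each → 2
  2 × O: no H
  1 × C: 1 H
  1 × C: no H
  1 × Cl: no H
  1 × F: no H
  Total hydrogens = 16.
Molecular formula: C13H16ClFO2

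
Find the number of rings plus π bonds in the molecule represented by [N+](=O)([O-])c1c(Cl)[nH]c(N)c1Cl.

Molecular formula from the SMILES: C4H3Cl2N3O2.
DoU = (2C + 2 + N − H − X)/2 = (2·4 + 2 + 3 − 3 − 2)/2 = 8/2 = 4.
(Structurally: 1 ring(s) + 3 π bond(s) = 4.)

4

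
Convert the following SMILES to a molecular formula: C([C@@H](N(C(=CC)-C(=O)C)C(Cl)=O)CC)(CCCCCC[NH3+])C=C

C18H32ClN2O2+

Heavy atoms from the SMILES: 18 C, 1 Cl, 2 N, 2 O.
Implicit hydrogens by atom environment:
  8 × C: 2 H each → 16
  4 × C: 1 H each → 4
  3 × C: 3 H each → 9
  3 × C: no H
  2 × O: no H
  1 × Cl: no H
  1 × N (charge +1): 3 H
  1 × N: no H
  Total hydrogens = 32.
Net charge +1.
Molecular formula: C18H32ClN2O2+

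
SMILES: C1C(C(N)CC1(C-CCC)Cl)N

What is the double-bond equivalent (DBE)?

Molecular formula from the SMILES: C9H19ClN2.
DoU = (2C + 2 + N − H − X)/2 = (2·9 + 2 + 2 − 19 − 1)/2 = 2/2 = 1.
(Structurally: 1 ring(s) + 0 π bond(s) = 1.)

1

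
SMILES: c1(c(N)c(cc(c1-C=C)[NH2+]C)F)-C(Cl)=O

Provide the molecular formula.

Heavy atoms from the SMILES: 10 C, 1 Cl, 1 F, 2 N, 1 O.
Implicit hydrogens by atom environment:
  5 × C (aromatic): no H
  1 × C: 3 H
  1 × C: 2 H
  1 × C (aromatic): 1 H
  1 × C: 1 H
  1 × C: no H
  1 × Cl: no H
  1 × F: no H
  1 × N (charge +1): 2 H
  1 × N: 2 H
  1 × O: no H
  Total hydrogens = 11.
Net charge +1.
Molecular formula: C10H11ClFN2O+

C10H11ClFN2O+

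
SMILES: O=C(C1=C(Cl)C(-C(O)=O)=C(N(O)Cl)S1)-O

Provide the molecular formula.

C6H3Cl2NO5S

Heavy atoms from the SMILES: 6 C, 2 Cl, 1 N, 5 O, 1 S.
Implicit hydrogens by atom environment:
  4 × C (aromatic): no H
  3 × O: 1 H each → 3
  2 × C: no H
  2 × Cl: no H
  2 × O: no H
  1 × N: no H
  1 × S (aromatic): no H
  Total hydrogens = 3.
Molecular formula: C6H3Cl2NO5S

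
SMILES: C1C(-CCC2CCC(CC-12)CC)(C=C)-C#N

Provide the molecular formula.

Heavy atoms from the SMILES: 15 C, 1 N.
Implicit hydrogens by atom environment:
  8 × C: 2 H each → 16
  4 × C: 1 H each → 4
  2 × C: no H
  1 × C: 3 H
  1 × N: no H
  Total hydrogens = 23.
Molecular formula: C15H23N

C15H23N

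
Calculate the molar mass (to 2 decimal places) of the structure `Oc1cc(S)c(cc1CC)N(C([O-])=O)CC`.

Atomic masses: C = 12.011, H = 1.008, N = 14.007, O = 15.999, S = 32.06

Molecular formula: C11H14NO3S-.
M = 11×12.011 + 14×1.008 + 1×14.007 + 3×15.999 + 1×32.06 = 240.30 g/mol.

240.30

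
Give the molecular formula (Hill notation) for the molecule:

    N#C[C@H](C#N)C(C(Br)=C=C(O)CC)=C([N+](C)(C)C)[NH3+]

Heavy atoms from the SMILES: 1 Br, 13 C, 4 N, 1 O.
Implicit hydrogens by atom environment:
  7 × C: no H
  4 × C: 3 H each → 12
  2 × N: no H
  1 × Br: no H
  1 × C: 2 H
  1 × C: 1 H
  1 × N (charge +1): 3 H
  1 × N (charge +1): no H
  1 × O: 1 H
  Total hydrogens = 19.
Net charge +2.
Molecular formula: [C13H19BrN4O]2+

[C13H19BrN4O]2+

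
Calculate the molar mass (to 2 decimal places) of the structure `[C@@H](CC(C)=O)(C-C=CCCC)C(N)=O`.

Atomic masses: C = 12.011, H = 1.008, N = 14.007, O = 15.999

197.28

Molecular formula: C11H19NO2.
M = 11×12.011 + 19×1.008 + 1×14.007 + 2×15.999 = 197.28 g/mol.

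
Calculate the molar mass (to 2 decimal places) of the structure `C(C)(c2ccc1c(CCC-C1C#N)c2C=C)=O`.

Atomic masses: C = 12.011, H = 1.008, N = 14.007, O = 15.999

Molecular formula: C15H15NO.
M = 15×12.011 + 15×1.008 + 1×14.007 + 1×15.999 = 225.29 g/mol.

225.29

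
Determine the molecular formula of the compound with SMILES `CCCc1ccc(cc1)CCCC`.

C13H20

Heavy atoms from the SMILES: 13 C.
Implicit hydrogens by atom environment:
  5 × C: 2 H each → 10
  4 × C (aromatic): 1 H each → 4
  2 × C: 3 H each → 6
  2 × C (aromatic): no H
  Total hydrogens = 20.
Molecular formula: C13H20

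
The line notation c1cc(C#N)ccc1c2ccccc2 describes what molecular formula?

Heavy atoms from the SMILES: 13 C, 1 N.
Implicit hydrogens by atom environment:
  9 × C (aromatic): 1 H each → 9
  3 × C (aromatic): no H
  1 × C: no H
  1 × N: no H
  Total hydrogens = 9.
Molecular formula: C13H9N

C13H9N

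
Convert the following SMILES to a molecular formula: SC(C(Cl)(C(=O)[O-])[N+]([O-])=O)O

Heavy atoms from the SMILES: 3 C, 1 Cl, 1 N, 5 O, 1 S.
Implicit hydrogens by atom environment:
  2 × C: no H
  2 × O: no H
  2 × O (charge -1): no H
  1 × C: 1 H
  1 × Cl: no H
  1 × N (charge +1): no H
  1 × O: 1 H
  1 × S: 1 H
  Total hydrogens = 3.
Net charge -1.
Molecular formula: C3H3ClNO5S-

C3H3ClNO5S-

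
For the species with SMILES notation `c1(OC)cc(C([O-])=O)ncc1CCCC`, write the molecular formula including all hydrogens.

Heavy atoms from the SMILES: 11 C, 1 N, 3 O.
Implicit hydrogens by atom environment:
  3 × C: 2 H each → 6
  3 × C (aromatic): no H
  2 × C: 3 H each → 6
  2 × C (aromatic): 1 H each → 2
  2 × O: no H
  1 × C: no H
  1 × N (aromatic): no H
  1 × O (charge -1): no H
  Total hydrogens = 14.
Net charge -1.
Molecular formula: C11H14NO3-

C11H14NO3-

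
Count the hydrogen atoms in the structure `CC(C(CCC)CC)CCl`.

19

Hydrogens are implicit in SMILES; fill each atom to its normal valence:
  4 × C: 2 H each → 8
  3 × C: 3 H each → 9
  2 × C: 1 H each → 2
  1 × Cl: no H
  Total hydrogens = 19.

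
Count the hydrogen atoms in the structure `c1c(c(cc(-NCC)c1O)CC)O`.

Hydrogens are implicit in SMILES; fill each atom to its normal valence:
  4 × C (aromatic): no H
  2 × C: 3 H each → 6
  2 × C: 2 H each → 4
  2 × C (aromatic): 1 H each → 2
  2 × O: 1 H each → 2
  1 × N: 1 H
  Total hydrogens = 15.

15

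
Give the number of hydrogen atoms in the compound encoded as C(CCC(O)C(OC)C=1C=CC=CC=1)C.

Hydrogens are implicit in SMILES; fill each atom to its normal valence:
  5 × C (aromatic): 1 H each → 5
  3 × C: 2 H each → 6
  2 × C: 3 H each → 6
  2 × C: 1 H each → 2
  1 × C (aromatic): no H
  1 × O: 1 H
  1 × O: no H
  Total hydrogens = 20.

20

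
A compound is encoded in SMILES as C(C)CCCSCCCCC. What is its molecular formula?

C10H22S

Heavy atoms from the SMILES: 10 C, 1 S.
Implicit hydrogens by atom environment:
  8 × C: 2 H each → 16
  2 × C: 3 H each → 6
  1 × S: no H
  Total hydrogens = 22.
Molecular formula: C10H22S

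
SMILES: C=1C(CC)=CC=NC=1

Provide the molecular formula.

Heavy atoms from the SMILES: 7 C, 1 N.
Implicit hydrogens by atom environment:
  4 × C (aromatic): 1 H each → 4
  1 × C: 3 H
  1 × C: 2 H
  1 × C (aromatic): no H
  1 × N (aromatic): no H
  Total hydrogens = 9.
Molecular formula: C7H9N

C7H9N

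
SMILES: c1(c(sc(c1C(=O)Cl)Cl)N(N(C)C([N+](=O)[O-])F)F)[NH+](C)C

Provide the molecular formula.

C9H11Cl2F2N4O3S+

Heavy atoms from the SMILES: 9 C, 2 Cl, 2 F, 4 N, 3 O, 1 S.
Implicit hydrogens by atom environment:
  4 × C (aromatic): no H
  3 × C: 3 H each → 9
  2 × Cl: no H
  2 × F: no H
  2 × N: no H
  2 × O: no H
  1 × C: 1 H
  1 × C: no H
  1 × N (charge +1): 1 H
  1 × N (charge +1): no H
  1 × O (charge -1): no H
  1 × S (aromatic): no H
  Total hydrogens = 11.
Net charge +1.
Molecular formula: C9H11Cl2F2N4O3S+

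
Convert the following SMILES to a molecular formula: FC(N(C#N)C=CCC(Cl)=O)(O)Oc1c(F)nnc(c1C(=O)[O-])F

C11H5ClF3N4O5-

Heavy atoms from the SMILES: 11 C, 1 Cl, 3 F, 4 N, 5 O.
Implicit hydrogens by atom environment:
  4 × C (aromatic): no H
  4 × C: no H
  3 × F: no H
  3 × O: no H
  2 × C: 1 H each → 2
  2 × N (aromatic): no H
  2 × N: no H
  1 × C: 2 H
  1 × Cl: no H
  1 × O: 1 H
  1 × O (charge -1): no H
  Total hydrogens = 5.
Net charge -1.
Molecular formula: C11H5ClF3N4O5-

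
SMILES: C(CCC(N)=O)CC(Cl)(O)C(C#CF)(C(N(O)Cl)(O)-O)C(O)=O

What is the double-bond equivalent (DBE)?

Molecular formula from the SMILES: C11H15Cl2FN2O7.
DoU = (2C + 2 + N − H − X)/2 = (2·11 + 2 + 2 − 15 − 3)/2 = 8/2 = 4.
(Structurally: 0 ring(s) + 4 π bond(s) = 4.)

4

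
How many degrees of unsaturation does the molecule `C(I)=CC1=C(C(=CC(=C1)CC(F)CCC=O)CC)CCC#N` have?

Molecular formula from the SMILES: C18H21FINO.
DoU = (2C + 2 + N − H − X)/2 = (2·18 + 2 + 1 − 21 − 2)/2 = 16/2 = 8.
(Structurally: 1 ring(s) + 7 π bond(s) = 8.)

8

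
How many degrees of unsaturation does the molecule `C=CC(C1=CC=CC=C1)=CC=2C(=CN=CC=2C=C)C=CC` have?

12

Molecular formula from the SMILES: C20H19N.
DoU = (2C + 2 + N − H − X)/2 = (2·20 + 2 + 1 − 19 − 0)/2 = 24/2 = 12.
(Structurally: 2 ring(s) + 10 π bond(s) = 12.)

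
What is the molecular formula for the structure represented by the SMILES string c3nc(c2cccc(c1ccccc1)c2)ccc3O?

C17H13NO

Heavy atoms from the SMILES: 17 C, 1 N, 1 O.
Implicit hydrogens by atom environment:
  12 × C (aromatic): 1 H each → 12
  5 × C (aromatic): no H
  1 × N (aromatic): no H
  1 × O: 1 H
  Total hydrogens = 13.
Molecular formula: C17H13NO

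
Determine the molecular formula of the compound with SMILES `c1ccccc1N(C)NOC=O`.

C8H10N2O2

Heavy atoms from the SMILES: 8 C, 2 N, 2 O.
Implicit hydrogens by atom environment:
  5 × C (aromatic): 1 H each → 5
  2 × O: no H
  1 × C: 3 H
  1 × C: 1 H
  1 × C (aromatic): no H
  1 × N: 1 H
  1 × N: no H
  Total hydrogens = 10.
Molecular formula: C8H10N2O2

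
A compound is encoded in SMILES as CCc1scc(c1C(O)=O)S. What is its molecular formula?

Heavy atoms from the SMILES: 7 C, 2 O, 2 S.
Implicit hydrogens by atom environment:
  3 × C (aromatic): no H
  1 × C: 3 H
  1 × C: 2 H
  1 × C (aromatic): 1 H
  1 × C: no H
  1 × O: 1 H
  1 × O: no H
  1 × S: 1 H
  1 × S (aromatic): no H
  Total hydrogens = 8.
Molecular formula: C7H8O2S2

C7H8O2S2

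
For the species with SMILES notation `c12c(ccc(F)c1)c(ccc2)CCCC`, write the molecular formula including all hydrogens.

C14H15F

Heavy atoms from the SMILES: 14 C, 1 F.
Implicit hydrogens by atom environment:
  6 × C (aromatic): 1 H each → 6
  4 × C (aromatic): no H
  3 × C: 2 H each → 6
  1 × C: 3 H
  1 × F: no H
  Total hydrogens = 15.
Molecular formula: C14H15F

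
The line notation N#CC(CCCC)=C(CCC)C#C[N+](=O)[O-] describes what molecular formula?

C12H16N2O2

Heavy atoms from the SMILES: 12 C, 2 N, 2 O.
Implicit hydrogens by atom environment:
  5 × C: 2 H each → 10
  5 × C: no H
  2 × C: 3 H each → 6
  1 × N (charge +1): no H
  1 × N: no H
  1 × O: no H
  1 × O (charge -1): no H
  Total hydrogens = 16.
Molecular formula: C12H16N2O2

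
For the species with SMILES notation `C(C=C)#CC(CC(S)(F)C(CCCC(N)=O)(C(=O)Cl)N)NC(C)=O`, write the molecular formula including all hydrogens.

Heavy atoms from the SMILES: 15 C, 1 Cl, 1 F, 3 N, 3 O, 1 S.
Implicit hydrogens by atom environment:
  7 × C: no H
  5 × C: 2 H each → 10
  3 × O: no H
  2 × C: 1 H each → 2
  2 × N: 2 H each → 4
  1 × C: 3 H
  1 × Cl: no H
  1 × F: no H
  1 × N: 1 H
  1 × S: 1 H
  Total hydrogens = 21.
Molecular formula: C15H21ClFN3O3S

C15H21ClFN3O3S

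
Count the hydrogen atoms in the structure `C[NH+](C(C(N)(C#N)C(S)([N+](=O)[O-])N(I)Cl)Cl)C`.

11

Hydrogens are implicit in SMILES; fill each atom to its normal valence:
  3 × C: no H
  2 × C: 3 H each → 6
  2 × Cl: no H
  2 × N: no H
  1 × C: 1 H
  1 × I: no H
  1 × N: 2 H
  1 × N (charge +1): 1 H
  1 × N (charge +1): no H
  1 × O: no H
  1 × O (charge -1): no H
  1 × S: 1 H
  Total hydrogens = 11.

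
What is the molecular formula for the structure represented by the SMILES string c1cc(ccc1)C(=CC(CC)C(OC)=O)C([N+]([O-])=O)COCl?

Heavy atoms from the SMILES: 15 C, 1 Cl, 1 N, 5 O.
Implicit hydrogens by atom environment:
  5 × C (aromatic): 1 H each → 5
  4 × O: no H
  3 × C: 1 H each → 3
  2 × C: 3 H each → 6
  2 × C: 2 H each → 4
  2 × C: no H
  1 × C (aromatic): no H
  1 × Cl: no H
  1 × N (charge +1): no H
  1 × O (charge -1): no H
  Total hydrogens = 18.
Molecular formula: C15H18ClNO5

C15H18ClNO5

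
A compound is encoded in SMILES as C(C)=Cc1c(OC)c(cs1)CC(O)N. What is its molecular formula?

Heavy atoms from the SMILES: 10 C, 1 N, 2 O, 1 S.
Implicit hydrogens by atom environment:
  3 × C: 1 H each → 3
  3 × C (aromatic): no H
  2 × C: 3 H each → 6
  1 × C: 2 H
  1 × C (aromatic): 1 H
  1 × N: 2 H
  1 × O: 1 H
  1 × O: no H
  1 × S (aromatic): no H
  Total hydrogens = 15.
Molecular formula: C10H15NO2S

C10H15NO2S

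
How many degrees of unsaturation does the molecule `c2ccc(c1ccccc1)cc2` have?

8

Molecular formula from the SMILES: C12H10.
DoU = (2C + 2 + N − H − X)/2 = (2·12 + 2 + 0 − 10 − 0)/2 = 16/2 = 8.
(Structurally: 2 ring(s) + 6 π bond(s) = 8.)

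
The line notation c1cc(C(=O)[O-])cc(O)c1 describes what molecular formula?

C7H5O3-

Heavy atoms from the SMILES: 7 C, 3 O.
Implicit hydrogens by atom environment:
  4 × C (aromatic): 1 H each → 4
  2 × C (aromatic): no H
  1 × C: no H
  1 × O: 1 H
  1 × O: no H
  1 × O (charge -1): no H
  Total hydrogens = 5.
Net charge -1.
Molecular formula: C7H5O3-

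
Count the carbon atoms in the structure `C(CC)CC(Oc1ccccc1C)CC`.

The symbol for carbon appears 14 times in the SMILES. Lowercase c denotes aromatic carbon and counts toward C.

14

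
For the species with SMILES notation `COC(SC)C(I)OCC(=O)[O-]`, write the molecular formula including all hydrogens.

Heavy atoms from the SMILES: 6 C, 1 I, 4 O, 1 S.
Implicit hydrogens by atom environment:
  3 × O: no H
  2 × C: 3 H each → 6
  2 × C: 1 H each → 2
  1 × C: 2 H
  1 × C: no H
  1 × I: no H
  1 × O (charge -1): no H
  1 × S: no H
  Total hydrogens = 10.
Net charge -1.
Molecular formula: C6H10IO4S-

C6H10IO4S-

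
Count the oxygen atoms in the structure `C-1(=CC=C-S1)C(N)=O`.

1

The symbol for oxygen appears 1 time in the SMILES.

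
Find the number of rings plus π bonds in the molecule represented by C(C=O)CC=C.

2

Molecular formula from the SMILES: C5H8O.
DoU = (2C + 2 + N − H − X)/2 = (2·5 + 2 + 0 − 8 − 0)/2 = 4/2 = 2.
(Structurally: 0 ring(s) + 2 π bond(s) = 2.)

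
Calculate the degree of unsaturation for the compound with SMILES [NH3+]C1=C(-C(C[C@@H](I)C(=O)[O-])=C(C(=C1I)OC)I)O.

Molecular formula from the SMILES: C10H10I3NO4.
DoU = (2C + 2 + N − H − X)/2 = (2·10 + 2 + 1 − 10 − 3)/2 = 10/2 = 5.
(Structurally: 1 ring(s) + 4 π bond(s) = 5.)

5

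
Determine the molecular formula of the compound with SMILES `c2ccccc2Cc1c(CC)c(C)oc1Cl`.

C14H15ClO

Heavy atoms from the SMILES: 14 C, 1 Cl, 1 O.
Implicit hydrogens by atom environment:
  5 × C (aromatic): 1 H each → 5
  5 × C (aromatic): no H
  2 × C: 3 H each → 6
  2 × C: 2 H each → 4
  1 × Cl: no H
  1 × O (aromatic): no H
  Total hydrogens = 15.
Molecular formula: C14H15ClO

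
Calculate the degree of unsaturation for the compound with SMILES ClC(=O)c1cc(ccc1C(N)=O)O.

6

Molecular formula from the SMILES: C8H6ClNO3.
DoU = (2C + 2 + N − H − X)/2 = (2·8 + 2 + 1 − 6 − 1)/2 = 12/2 = 6.
(Structurally: 1 ring(s) + 5 π bond(s) = 6.)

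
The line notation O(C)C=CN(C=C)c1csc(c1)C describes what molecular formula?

C10H13NOS

Heavy atoms from the SMILES: 10 C, 1 N, 1 O, 1 S.
Implicit hydrogens by atom environment:
  3 × C: 1 H each → 3
  2 × C: 3 H each → 6
  2 × C (aromatic): 1 H each → 2
  2 × C (aromatic): no H
  1 × C: 2 H
  1 × N: no H
  1 × O: no H
  1 × S (aromatic): no H
  Total hydrogens = 13.
Molecular formula: C10H13NOS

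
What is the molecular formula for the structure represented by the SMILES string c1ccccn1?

C5H5N

Heavy atoms from the SMILES: 5 C, 1 N.
Implicit hydrogens by atom environment:
  5 × C (aromatic): 1 H each → 5
  1 × N (aromatic): no H
  Total hydrogens = 5.
Molecular formula: C5H5N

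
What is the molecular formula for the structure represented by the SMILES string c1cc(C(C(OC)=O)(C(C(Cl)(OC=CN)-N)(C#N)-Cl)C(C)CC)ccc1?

Heavy atoms from the SMILES: 18 C, 2 Cl, 3 N, 3 O.
Implicit hydrogens by atom environment:
  5 × C (aromatic): 1 H each → 5
  5 × C: no H
  3 × C: 3 H each → 9
  3 × C: 1 H each → 3
  3 × O: no H
  2 × Cl: no H
  2 × N: 2 H each → 4
  1 × C: 2 H
  1 × C (aromatic): no H
  1 × N: no H
  Total hydrogens = 23.
Molecular formula: C18H23Cl2N3O3

C18H23Cl2N3O3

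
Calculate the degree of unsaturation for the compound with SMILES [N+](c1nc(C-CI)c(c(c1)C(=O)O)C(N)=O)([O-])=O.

7

Molecular formula from the SMILES: C9H8IN3O5.
DoU = (2C + 2 + N − H − X)/2 = (2·9 + 2 + 3 − 8 − 1)/2 = 14/2 = 7.
(Structurally: 1 ring(s) + 6 π bond(s) = 7.)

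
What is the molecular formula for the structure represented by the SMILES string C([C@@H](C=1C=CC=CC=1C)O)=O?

C9H10O2

Heavy atoms from the SMILES: 9 C, 2 O.
Implicit hydrogens by atom environment:
  4 × C (aromatic): 1 H each → 4
  2 × C: 1 H each → 2
  2 × C (aromatic): no H
  1 × C: 3 H
  1 × O: 1 H
  1 × O: no H
  Total hydrogens = 10.
Molecular formula: C9H10O2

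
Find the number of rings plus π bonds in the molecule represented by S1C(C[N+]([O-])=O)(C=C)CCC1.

Molecular formula from the SMILES: C7H11NO2S.
DoU = (2C + 2 + N − H − X)/2 = (2·7 + 2 + 1 − 11 − 0)/2 = 6/2 = 3.
(Structurally: 1 ring(s) + 2 π bond(s) = 3.)

3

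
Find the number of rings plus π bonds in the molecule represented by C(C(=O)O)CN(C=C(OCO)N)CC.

Molecular formula from the SMILES: C8H16N2O4.
DoU = (2C + 2 + N − H − X)/2 = (2·8 + 2 + 2 − 16 − 0)/2 = 4/2 = 2.
(Structurally: 0 ring(s) + 2 π bond(s) = 2.)

2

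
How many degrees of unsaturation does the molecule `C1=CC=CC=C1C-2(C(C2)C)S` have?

Molecular formula from the SMILES: C10H12S.
DoU = (2C + 2 + N − H − X)/2 = (2·10 + 2 + 0 − 12 − 0)/2 = 10/2 = 5.
(Structurally: 2 ring(s) + 3 π bond(s) = 5.)

5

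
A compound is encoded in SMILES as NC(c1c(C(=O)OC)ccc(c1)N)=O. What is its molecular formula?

Heavy atoms from the SMILES: 9 C, 2 N, 3 O.
Implicit hydrogens by atom environment:
  3 × C (aromatic): 1 H each → 3
  3 × C (aromatic): no H
  3 × O: no H
  2 × C: no H
  2 × N: 2 H each → 4
  1 × C: 3 H
  Total hydrogens = 10.
Molecular formula: C9H10N2O3

C9H10N2O3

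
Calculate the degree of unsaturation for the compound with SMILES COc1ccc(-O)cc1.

Molecular formula from the SMILES: C7H8O2.
DoU = (2C + 2 + N − H − X)/2 = (2·7 + 2 + 0 − 8 − 0)/2 = 8/2 = 4.
(Structurally: 1 ring(s) + 3 π bond(s) = 4.)

4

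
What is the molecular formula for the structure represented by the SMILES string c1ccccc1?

Heavy atoms from the SMILES: 6 C.
Implicit hydrogens by atom environment:
  6 × C (aromatic): 1 H each → 6
  Total hydrogens = 6.
Molecular formula: C6H6

C6H6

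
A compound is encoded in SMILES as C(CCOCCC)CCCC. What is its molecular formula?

Heavy atoms from the SMILES: 10 C, 1 O.
Implicit hydrogens by atom environment:
  8 × C: 2 H each → 16
  2 × C: 3 H each → 6
  1 × O: no H
  Total hydrogens = 22.
Molecular formula: C10H22O

C10H22O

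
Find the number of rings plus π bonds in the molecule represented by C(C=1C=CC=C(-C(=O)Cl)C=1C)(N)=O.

Molecular formula from the SMILES: C9H8ClNO2.
DoU = (2C + 2 + N − H − X)/2 = (2·9 + 2 + 1 − 8 − 1)/2 = 12/2 = 6.
(Structurally: 1 ring(s) + 5 π bond(s) = 6.)

6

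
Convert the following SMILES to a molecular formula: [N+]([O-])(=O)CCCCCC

Heavy atoms from the SMILES: 6 C, 1 N, 2 O.
Implicit hydrogens by atom environment:
  5 × C: 2 H each → 10
  1 × C: 3 H
  1 × N (charge +1): no H
  1 × O: no H
  1 × O (charge -1): no H
  Total hydrogens = 13.
Molecular formula: C6H13NO2

C6H13NO2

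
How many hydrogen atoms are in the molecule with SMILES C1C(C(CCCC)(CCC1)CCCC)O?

28

Hydrogens are implicit in SMILES; fill each atom to its normal valence:
  10 × C: 2 H each → 20
  2 × C: 3 H each → 6
  1 × C: 1 H
  1 × C: no H
  1 × O: 1 H
  Total hydrogens = 28.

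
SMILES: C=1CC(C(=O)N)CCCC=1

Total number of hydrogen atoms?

13

Hydrogens are implicit in SMILES; fill each atom to its normal valence:
  4 × C: 2 H each → 8
  3 × C: 1 H each → 3
  1 × C: no H
  1 × N: 2 H
  1 × O: no H
  Total hydrogens = 13.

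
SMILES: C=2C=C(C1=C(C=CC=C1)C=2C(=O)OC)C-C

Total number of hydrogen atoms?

Hydrogens are implicit in SMILES; fill each atom to its normal valence:
  6 × C (aromatic): 1 H each → 6
  4 × C (aromatic): no H
  2 × C: 3 H each → 6
  2 × O: no H
  1 × C: 2 H
  1 × C: no H
  Total hydrogens = 14.

14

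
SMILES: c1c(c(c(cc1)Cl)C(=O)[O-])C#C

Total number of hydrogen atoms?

4

Hydrogens are implicit in SMILES; fill each atom to its normal valence:
  3 × C (aromatic): 1 H each → 3
  3 × C (aromatic): no H
  2 × C: no H
  1 × C: 1 H
  1 × Cl: no H
  1 × O: no H
  1 × O (charge -1): no H
  Total hydrogens = 4.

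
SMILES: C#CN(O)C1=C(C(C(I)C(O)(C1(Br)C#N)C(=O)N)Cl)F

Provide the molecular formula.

C10H7BrClFIN3O3

Heavy atoms from the SMILES: 1 Br, 10 C, 1 Cl, 1 F, 1 I, 3 N, 3 O.
Implicit hydrogens by atom environment:
  7 × C: no H
  3 × C: 1 H each → 3
  2 × N: no H
  2 × O: 1 H each → 2
  1 × Br: no H
  1 × Cl: no H
  1 × F: no H
  1 × I: no H
  1 × N: 2 H
  1 × O: no H
  Total hydrogens = 7.
Molecular formula: C10H7BrClFIN3O3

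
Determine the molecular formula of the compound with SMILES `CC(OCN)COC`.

Heavy atoms from the SMILES: 5 C, 1 N, 2 O.
Implicit hydrogens by atom environment:
  2 × C: 3 H each → 6
  2 × C: 2 H each → 4
  2 × O: no H
  1 × C: 1 H
  1 × N: 2 H
  Total hydrogens = 13.
Molecular formula: C5H13NO2

C5H13NO2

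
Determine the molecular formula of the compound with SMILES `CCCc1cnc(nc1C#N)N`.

C8H10N4

Heavy atoms from the SMILES: 8 C, 4 N.
Implicit hydrogens by atom environment:
  3 × C (aromatic): no H
  2 × C: 2 H each → 4
  2 × N (aromatic): no H
  1 × C: 3 H
  1 × C (aromatic): 1 H
  1 × C: no H
  1 × N: 2 H
  1 × N: no H
  Total hydrogens = 10.
Molecular formula: C8H10N4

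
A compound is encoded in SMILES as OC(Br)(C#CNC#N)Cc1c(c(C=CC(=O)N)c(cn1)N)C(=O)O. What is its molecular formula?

Heavy atoms from the SMILES: 1 Br, 14 C, 5 N, 4 O.
Implicit hydrogens by atom environment:
  6 × C: no H
  4 × C (aromatic): no H
  2 × C: 1 H each → 2
  2 × N: 2 H each → 4
  2 × O: 1 H each → 2
  2 × O: no H
  1 × Br: no H
  1 × C: 2 H
  1 × C (aromatic): 1 H
  1 × N: 1 H
  1 × N (aromatic): no H
  1 × N: no H
  Total hydrogens = 12.
Molecular formula: C14H12BrN5O4

C14H12BrN5O4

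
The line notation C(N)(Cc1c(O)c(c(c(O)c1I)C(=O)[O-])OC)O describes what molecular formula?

C10H11INO6-

Heavy atoms from the SMILES: 10 C, 1 I, 1 N, 6 O.
Implicit hydrogens by atom environment:
  6 × C (aromatic): no H
  3 × O: 1 H each → 3
  2 × O: no H
  1 × C: 3 H
  1 × C: 2 H
  1 × C: 1 H
  1 × C: no H
  1 × I: no H
  1 × N: 2 H
  1 × O (charge -1): no H
  Total hydrogens = 11.
Net charge -1.
Molecular formula: C10H11INO6-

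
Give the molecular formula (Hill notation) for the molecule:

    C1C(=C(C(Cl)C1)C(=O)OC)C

C8H11ClO2

Heavy atoms from the SMILES: 8 C, 1 Cl, 2 O.
Implicit hydrogens by atom environment:
  3 × C: no H
  2 × C: 3 H each → 6
  2 × C: 2 H each → 4
  2 × O: no H
  1 × C: 1 H
  1 × Cl: no H
  Total hydrogens = 11.
Molecular formula: C8H11ClO2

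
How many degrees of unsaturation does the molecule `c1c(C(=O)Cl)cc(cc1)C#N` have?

Molecular formula from the SMILES: C8H4ClNO.
DoU = (2C + 2 + N − H − X)/2 = (2·8 + 2 + 1 − 4 − 1)/2 = 14/2 = 7.
(Structurally: 1 ring(s) + 6 π bond(s) = 7.)

7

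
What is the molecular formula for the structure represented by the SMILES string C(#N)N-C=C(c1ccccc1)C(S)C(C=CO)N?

Heavy atoms from the SMILES: 13 C, 3 N, 1 O, 1 S.
Implicit hydrogens by atom environment:
  5 × C: 1 H each → 5
  5 × C (aromatic): 1 H each → 5
  2 × C: no H
  1 × C (aromatic): no H
  1 × N: 2 H
  1 × N: 1 H
  1 × N: no H
  1 × O: 1 H
  1 × S: 1 H
  Total hydrogens = 15.
Molecular formula: C13H15N3OS

C13H15N3OS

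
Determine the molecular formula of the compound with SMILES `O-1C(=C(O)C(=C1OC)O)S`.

C5H6O4S

Heavy atoms from the SMILES: 5 C, 4 O, 1 S.
Implicit hydrogens by atom environment:
  4 × C (aromatic): no H
  2 × O: 1 H each → 2
  1 × C: 3 H
  1 × O (aromatic): no H
  1 × O: no H
  1 × S: 1 H
  Total hydrogens = 6.
Molecular formula: C5H6O4S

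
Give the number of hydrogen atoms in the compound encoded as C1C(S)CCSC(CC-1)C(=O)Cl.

13

Hydrogens are implicit in SMILES; fill each atom to its normal valence:
  5 × C: 2 H each → 10
  2 × C: 1 H each → 2
  1 × C: no H
  1 × Cl: no H
  1 × O: no H
  1 × S: 1 H
  1 × S: no H
  Total hydrogens = 13.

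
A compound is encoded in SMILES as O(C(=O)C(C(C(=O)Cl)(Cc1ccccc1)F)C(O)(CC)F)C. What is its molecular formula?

C15H17ClF2O4

Heavy atoms from the SMILES: 15 C, 1 Cl, 2 F, 4 O.
Implicit hydrogens by atom environment:
  5 × C (aromatic): 1 H each → 5
  4 × C: no H
  3 × O: no H
  2 × C: 3 H each → 6
  2 × C: 2 H each → 4
  2 × F: no H
  1 × C: 1 H
  1 × C (aromatic): no H
  1 × Cl: no H
  1 × O: 1 H
  Total hydrogens = 17.
Molecular formula: C15H17ClF2O4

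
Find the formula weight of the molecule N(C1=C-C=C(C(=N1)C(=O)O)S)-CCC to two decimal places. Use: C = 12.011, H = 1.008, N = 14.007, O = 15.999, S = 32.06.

Molecular formula: C9H12N2O2S.
M = 9×12.011 + 12×1.008 + 2×14.007 + 2×15.999 + 1×32.06 = 212.27 g/mol.

212.27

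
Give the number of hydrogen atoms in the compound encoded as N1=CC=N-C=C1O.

4

Hydrogens are implicit in SMILES; fill each atom to its normal valence:
  3 × C (aromatic): 1 H each → 3
  2 × N (aromatic): no H
  1 × C (aromatic): no H
  1 × O: 1 H
  Total hydrogens = 4.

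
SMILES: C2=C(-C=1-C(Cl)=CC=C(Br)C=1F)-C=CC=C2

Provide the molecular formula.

C12H7BrClF

Heavy atoms from the SMILES: 1 Br, 12 C, 1 Cl, 1 F.
Implicit hydrogens by atom environment:
  7 × C (aromatic): 1 H each → 7
  5 × C (aromatic): no H
  1 × Br: no H
  1 × Cl: no H
  1 × F: no H
  Total hydrogens = 7.
Molecular formula: C12H7BrClF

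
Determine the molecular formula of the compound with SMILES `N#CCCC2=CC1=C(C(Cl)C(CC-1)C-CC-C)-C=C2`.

C17H22ClN

Heavy atoms from the SMILES: 17 C, 1 Cl, 1 N.
Implicit hydrogens by atom environment:
  7 × C: 2 H each → 14
  3 × C (aromatic): 1 H each → 3
  3 × C (aromatic): no H
  2 × C: 1 H each → 2
  1 × C: 3 H
  1 × C: no H
  1 × Cl: no H
  1 × N: no H
  Total hydrogens = 22.
Molecular formula: C17H22ClN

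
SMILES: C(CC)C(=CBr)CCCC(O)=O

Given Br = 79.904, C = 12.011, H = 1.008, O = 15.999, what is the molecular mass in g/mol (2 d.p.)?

Molecular formula: C9H15BrO2.
M = 1×79.904 + 9×12.011 + 15×1.008 + 2×15.999 = 235.12 g/mol.

235.12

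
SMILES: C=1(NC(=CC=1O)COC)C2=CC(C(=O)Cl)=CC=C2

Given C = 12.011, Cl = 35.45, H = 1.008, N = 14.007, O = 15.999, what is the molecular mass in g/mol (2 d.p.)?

265.69

Molecular formula: C13H12ClNO3.
M = 13×12.011 + 1×35.45 + 12×1.008 + 1×14.007 + 3×15.999 = 265.69 g/mol.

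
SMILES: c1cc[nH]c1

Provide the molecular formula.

Heavy atoms from the SMILES: 4 C, 1 N.
Implicit hydrogens by atom environment:
  4 × C (aromatic): 1 H each → 4
  1 × N (aromatic): 1 H
  Total hydrogens = 5.
Molecular formula: C4H5N

C4H5N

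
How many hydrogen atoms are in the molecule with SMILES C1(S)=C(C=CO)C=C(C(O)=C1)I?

7

Hydrogens are implicit in SMILES; fill each atom to its normal valence:
  4 × C (aromatic): no H
  2 × C (aromatic): 1 H each → 2
  2 × C: 1 H each → 2
  2 × O: 1 H each → 2
  1 × I: no H
  1 × S: 1 H
  Total hydrogens = 7.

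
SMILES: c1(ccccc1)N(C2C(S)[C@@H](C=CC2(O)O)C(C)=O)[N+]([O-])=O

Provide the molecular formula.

Heavy atoms from the SMILES: 14 C, 2 N, 5 O, 1 S.
Implicit hydrogens by atom environment:
  5 × C: 1 H each → 5
  5 × C (aromatic): 1 H each → 5
  2 × C: no H
  2 × O: 1 H each → 2
  2 × O: no H
  1 × C: 3 H
  1 × C (aromatic): no H
  1 × N: no H
  1 × N (charge +1): no H
  1 × O (charge -1): no H
  1 × S: 1 H
  Total hydrogens = 16.
Molecular formula: C14H16N2O5S

C14H16N2O5S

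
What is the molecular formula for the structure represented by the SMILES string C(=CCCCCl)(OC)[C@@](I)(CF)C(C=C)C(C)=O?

Heavy atoms from the SMILES: 13 C, 1 Cl, 1 F, 1 I, 2 O.
Implicit hydrogens by atom environment:
  5 × C: 2 H each → 10
  3 × C: 1 H each → 3
  3 × C: no H
  2 × C: 3 H each → 6
  2 × O: no H
  1 × Cl: no H
  1 × F: no H
  1 × I: no H
  Total hydrogens = 19.
Molecular formula: C13H19ClFIO2

C13H19ClFIO2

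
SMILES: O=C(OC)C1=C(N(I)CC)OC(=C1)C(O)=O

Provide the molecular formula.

C9H10INO5

Heavy atoms from the SMILES: 9 C, 1 I, 1 N, 5 O.
Implicit hydrogens by atom environment:
  3 × C (aromatic): no H
  3 × O: no H
  2 × C: 3 H each → 6
  2 × C: no H
  1 × C: 2 H
  1 × C (aromatic): 1 H
  1 × I: no H
  1 × N: no H
  1 × O: 1 H
  1 × O (aromatic): no H
  Total hydrogens = 10.
Molecular formula: C9H10INO5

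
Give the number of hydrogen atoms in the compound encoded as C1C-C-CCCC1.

14

Hydrogens are implicit in SMILES; fill each atom to its normal valence:
  7 × C: 2 H each → 14
  Total hydrogens = 14.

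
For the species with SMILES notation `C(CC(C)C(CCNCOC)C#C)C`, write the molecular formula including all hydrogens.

Heavy atoms from the SMILES: 12 C, 1 N, 1 O.
Implicit hydrogens by atom environment:
  5 × C: 2 H each → 10
  3 × C: 3 H each → 9
  3 × C: 1 H each → 3
  1 × C: no H
  1 × N: 1 H
  1 × O: no H
  Total hydrogens = 23.
Molecular formula: C12H23NO

C12H23NO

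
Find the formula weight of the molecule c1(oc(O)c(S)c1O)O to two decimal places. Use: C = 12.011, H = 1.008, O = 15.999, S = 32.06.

148.13

Molecular formula: C4H4O4S.
M = 4×12.011 + 4×1.008 + 4×15.999 + 1×32.06 = 148.13 g/mol.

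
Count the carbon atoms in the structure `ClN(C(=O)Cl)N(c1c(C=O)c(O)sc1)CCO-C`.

The symbol for carbon appears 9 times in the SMILES. Lowercase c denotes aromatic carbon and counts toward C.

9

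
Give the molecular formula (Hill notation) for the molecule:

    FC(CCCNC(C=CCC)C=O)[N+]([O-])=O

Heavy atoms from the SMILES: 10 C, 1 F, 2 N, 3 O.
Implicit hydrogens by atom environment:
  5 × C: 1 H each → 5
  4 × C: 2 H each → 8
  2 × O: no H
  1 × C: 3 H
  1 × F: no H
  1 × N: 1 H
  1 × N (charge +1): no H
  1 × O (charge -1): no H
  Total hydrogens = 17.
Molecular formula: C10H17FN2O3

C10H17FN2O3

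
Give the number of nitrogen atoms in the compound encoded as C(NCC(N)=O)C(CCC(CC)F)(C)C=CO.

2

The symbol for nitrogen appears 2 times in the SMILES.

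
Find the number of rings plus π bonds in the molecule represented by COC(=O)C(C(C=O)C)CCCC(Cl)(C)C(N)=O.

Molecular formula from the SMILES: C12H20ClNO4.
DoU = (2C + 2 + N − H − X)/2 = (2·12 + 2 + 1 − 20 − 1)/2 = 6/2 = 3.
(Structurally: 0 ring(s) + 3 π bond(s) = 3.)

3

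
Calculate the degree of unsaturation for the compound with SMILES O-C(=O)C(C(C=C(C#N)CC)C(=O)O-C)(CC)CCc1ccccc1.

9

Molecular formula from the SMILES: C20H25NO4.
DoU = (2C + 2 + N − H − X)/2 = (2·20 + 2 + 1 − 25 − 0)/2 = 18/2 = 9.
(Structurally: 1 ring(s) + 8 π bond(s) = 9.)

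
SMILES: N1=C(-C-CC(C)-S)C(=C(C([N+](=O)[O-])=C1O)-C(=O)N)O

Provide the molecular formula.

Heavy atoms from the SMILES: 10 C, 3 N, 5 O, 1 S.
Implicit hydrogens by atom environment:
  5 × C (aromatic): no H
  2 × C: 2 H each → 4
  2 × O: 1 H each → 2
  2 × O: no H
  1 × C: 3 H
  1 × C: 1 H
  1 × C: no H
  1 × N: 2 H
  1 × N (aromatic): no H
  1 × N (charge +1): no H
  1 × O (charge -1): no H
  1 × S: 1 H
  Total hydrogens = 13.
Molecular formula: C10H13N3O5S

C10H13N3O5S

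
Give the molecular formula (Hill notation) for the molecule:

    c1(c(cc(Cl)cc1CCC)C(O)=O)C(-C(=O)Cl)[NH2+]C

C13H16Cl2NO3+

Heavy atoms from the SMILES: 13 C, 2 Cl, 1 N, 3 O.
Implicit hydrogens by atom environment:
  4 × C (aromatic): no H
  2 × C: 3 H each → 6
  2 × C: 2 H each → 4
  2 × C (aromatic): 1 H each → 2
  2 × C: no H
  2 × Cl: no H
  2 × O: no H
  1 × C: 1 H
  1 × N (charge +1): 2 H
  1 × O: 1 H
  Total hydrogens = 16.
Net charge +1.
Molecular formula: C13H16Cl2NO3+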